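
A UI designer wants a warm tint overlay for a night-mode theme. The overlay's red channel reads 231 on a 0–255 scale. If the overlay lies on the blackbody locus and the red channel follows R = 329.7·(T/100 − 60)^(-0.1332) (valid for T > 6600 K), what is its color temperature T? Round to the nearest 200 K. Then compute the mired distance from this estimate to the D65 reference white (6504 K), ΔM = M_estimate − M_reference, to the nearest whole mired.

(t − 60)^(-0.1332) = 231/329.7 = 0.70064.
t − 60 = 0.70064^(1/-0.1332) = 0.70064^(-7.508) = 14.453, so t = 74.453.
T = 100·t = 7445 K → 7400 K to the nearest 200 K.
M_estimate = 10⁶/7400 = 135.14; M_reference = 10⁶/6504 = 153.75.
ΔM = 135.14 − 153.75 = -18.62 → -19 mireds.

-19 mireds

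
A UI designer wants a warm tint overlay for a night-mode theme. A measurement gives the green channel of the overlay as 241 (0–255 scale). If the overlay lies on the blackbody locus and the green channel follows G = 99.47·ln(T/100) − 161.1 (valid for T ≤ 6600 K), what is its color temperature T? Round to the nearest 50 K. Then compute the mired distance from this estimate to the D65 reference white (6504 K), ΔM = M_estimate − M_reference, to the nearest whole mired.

ln t = (241 + 161.1) / 99.47 = 4.0424.
t = e^4.0424 = 56.964.
T = 100·t = 5696 K → 5700 K to the nearest 50 K.
M_estimate = 10⁶/5700 = 175.44; M_reference = 10⁶/6504 = 153.75.
ΔM = 175.44 − 153.75 = 21.69 → +22 mireds.

+22 mireds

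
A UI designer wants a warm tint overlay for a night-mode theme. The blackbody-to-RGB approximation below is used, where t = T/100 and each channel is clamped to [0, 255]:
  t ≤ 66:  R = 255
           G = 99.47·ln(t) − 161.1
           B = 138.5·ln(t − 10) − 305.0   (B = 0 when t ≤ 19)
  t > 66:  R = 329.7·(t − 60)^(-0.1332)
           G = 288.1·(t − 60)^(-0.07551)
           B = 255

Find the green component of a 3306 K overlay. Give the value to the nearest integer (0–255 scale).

t = 3306/100 = 33.06; the t ≤ 66 branch applies.
G = 99.47·ln 33.06 − 161.1 = 99.47·3.4983 − 161.1 = 186.878.
Rounded: 187.

187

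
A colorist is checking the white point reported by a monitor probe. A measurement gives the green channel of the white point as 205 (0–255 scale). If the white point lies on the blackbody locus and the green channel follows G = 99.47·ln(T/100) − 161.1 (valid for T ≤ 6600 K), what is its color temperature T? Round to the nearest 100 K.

4000 K

ln t = (205 + 161.1) / 99.47 = 3.6805.
t = e^3.6805 = 39.666.
T = 100·t = 3967 K → 4000 K to the nearest 100 K.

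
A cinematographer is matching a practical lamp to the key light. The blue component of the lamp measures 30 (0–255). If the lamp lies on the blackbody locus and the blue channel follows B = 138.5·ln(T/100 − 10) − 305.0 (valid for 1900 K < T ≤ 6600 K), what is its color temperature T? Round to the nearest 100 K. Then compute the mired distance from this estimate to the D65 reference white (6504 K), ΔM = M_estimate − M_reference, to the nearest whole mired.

+322 mireds

ln(t − 10) = (30 + 305.0) / 138.5 = 2.4188.
t − 10 = e^2.4188 = 11.232, so t = 21.232.
T = 100·t = 2123 K → 2100 K to the nearest 100 K.
M_estimate = 10⁶/2100 = 476.19; M_reference = 10⁶/6504 = 153.75.
ΔM = 476.19 − 153.75 = 322.44 → +322 mireds.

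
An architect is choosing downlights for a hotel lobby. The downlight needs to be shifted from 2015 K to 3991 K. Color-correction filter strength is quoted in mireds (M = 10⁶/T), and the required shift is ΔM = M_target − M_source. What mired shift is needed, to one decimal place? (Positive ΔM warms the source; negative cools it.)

M_source = 10⁶/2015 = 496.278; M_target = 10⁶/3991 = 250.564.
ΔM = 250.564 − 496.278 = -245.714 → -245.7 mireds, a cooling shift.

-245.7 mireds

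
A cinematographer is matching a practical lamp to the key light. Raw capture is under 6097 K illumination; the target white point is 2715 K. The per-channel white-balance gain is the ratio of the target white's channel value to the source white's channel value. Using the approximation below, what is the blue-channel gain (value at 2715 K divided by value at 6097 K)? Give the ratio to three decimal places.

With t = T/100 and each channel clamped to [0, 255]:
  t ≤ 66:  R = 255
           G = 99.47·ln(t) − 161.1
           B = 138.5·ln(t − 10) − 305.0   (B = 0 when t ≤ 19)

0.370

At 6097 K (t = 60.97):
  B = 138.5·ln(60.97 − 10) − 305.0 = 138.5·ln 50.97 − 305.0 = 138.5·3.9312 − 305.0 = 239.476.
At 2715 K (t = 27.15):
  B = 138.5·ln(27.15 − 10) − 305.0 = 138.5·ln 17.15 − 305.0 = 138.5·2.8420 − 305.0 = 88.617.
Gain = 88.617 / 239.476 = 0.3700 → 0.370.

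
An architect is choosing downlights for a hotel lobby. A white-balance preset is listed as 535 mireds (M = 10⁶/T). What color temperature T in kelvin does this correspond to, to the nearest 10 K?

T = 10⁶ / 535 = 1869.16 K → 1870 K.

1870 K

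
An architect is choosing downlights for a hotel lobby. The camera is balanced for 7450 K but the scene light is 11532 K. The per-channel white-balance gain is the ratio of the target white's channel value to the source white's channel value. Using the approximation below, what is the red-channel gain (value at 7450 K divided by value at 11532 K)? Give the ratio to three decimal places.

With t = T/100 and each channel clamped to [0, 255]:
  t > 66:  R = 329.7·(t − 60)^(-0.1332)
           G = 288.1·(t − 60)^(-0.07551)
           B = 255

At 11532 K (t = 115.32):
  R = 329.7·(115.32 − 60)^(-0.1332) = 329.7·55.32^(-0.1332) = 329.7·0.58593 = 193.182.
At 7450 K (t = 74.5):
  R = 329.7·(74.5 − 60)^(-0.1332) = 329.7·14.5^(-0.1332) = 329.7·0.70033 = 230.900.
Gain = 230.900 / 193.182 = 1.1952 → 1.195.

1.195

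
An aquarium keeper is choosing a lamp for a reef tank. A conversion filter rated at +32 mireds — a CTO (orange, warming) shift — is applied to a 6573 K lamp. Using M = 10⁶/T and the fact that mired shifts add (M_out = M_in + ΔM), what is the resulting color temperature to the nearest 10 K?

5430 K

M_in = 10⁶/6573 = 152.14 mireds.
M_out = 152.14 + (+32) = 184.14 mireds.
T_out = 10⁶/184.14 = 5430.7 K → 5430 K.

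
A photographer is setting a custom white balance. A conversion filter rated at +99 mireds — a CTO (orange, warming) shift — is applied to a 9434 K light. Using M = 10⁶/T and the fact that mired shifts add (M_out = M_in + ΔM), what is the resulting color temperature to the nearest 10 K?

M_in = 10⁶/9434 = 106.00 mireds.
M_out = 106.00 + (+99) = 205.00 mireds.
T_out = 10⁶/205.00 = 4878.1 K → 4880 K.

4880 K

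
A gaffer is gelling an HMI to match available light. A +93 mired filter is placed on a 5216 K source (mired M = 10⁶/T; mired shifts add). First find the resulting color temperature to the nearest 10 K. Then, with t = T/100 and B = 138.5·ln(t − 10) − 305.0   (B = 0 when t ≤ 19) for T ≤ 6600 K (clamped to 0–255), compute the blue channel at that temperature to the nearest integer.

141

M_in = 10⁶/5216 = 191.72; M_out = 191.72 + (+93) = 284.72.
T_out = 10⁶/284.72 = 3512.2 K → 3510 K; t = 35.1.
B = 138.5·ln(35.1 − 10) − 305.0 = 138.5·ln 25.1 − 305.0 = 138.5·3.2229 − 305.0 = 141.367.
Rounded: 141.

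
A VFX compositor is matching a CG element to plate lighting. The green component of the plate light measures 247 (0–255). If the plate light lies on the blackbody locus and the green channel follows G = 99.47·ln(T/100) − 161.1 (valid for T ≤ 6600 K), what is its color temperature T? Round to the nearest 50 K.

6050 K

ln t = (247 + 161.1) / 99.47 = 4.1027.
t = e^4.1027 = 60.506.
T = 100·t = 6051 K → 6050 K to the nearest 50 K.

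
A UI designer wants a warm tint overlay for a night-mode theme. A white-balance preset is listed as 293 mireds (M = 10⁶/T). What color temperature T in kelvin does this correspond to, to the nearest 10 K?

T = 10⁶ / 293 = 3412.97 K → 3410 K.

3410 K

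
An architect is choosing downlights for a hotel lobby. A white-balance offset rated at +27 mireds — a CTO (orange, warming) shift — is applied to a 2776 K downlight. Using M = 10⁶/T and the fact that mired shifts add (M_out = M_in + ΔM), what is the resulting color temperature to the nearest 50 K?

2600 K

M_in = 10⁶/2776 = 360.23 mireds.
M_out = 360.23 + (+27) = 387.23 mireds.
T_out = 10⁶/387.23 = 2582.4 K → 2600 K.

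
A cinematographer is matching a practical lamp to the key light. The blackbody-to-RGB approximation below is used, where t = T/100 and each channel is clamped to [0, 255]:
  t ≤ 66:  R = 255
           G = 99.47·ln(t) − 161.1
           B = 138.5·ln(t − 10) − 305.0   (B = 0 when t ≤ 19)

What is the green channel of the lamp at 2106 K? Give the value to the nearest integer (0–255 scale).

142

t = 2106/100 = 21.06; the t ≤ 66 branch applies.
G = 99.47·ln 21.06 − 161.1 = 99.47·3.0474 − 161.1 = 142.022.
Rounded: 142.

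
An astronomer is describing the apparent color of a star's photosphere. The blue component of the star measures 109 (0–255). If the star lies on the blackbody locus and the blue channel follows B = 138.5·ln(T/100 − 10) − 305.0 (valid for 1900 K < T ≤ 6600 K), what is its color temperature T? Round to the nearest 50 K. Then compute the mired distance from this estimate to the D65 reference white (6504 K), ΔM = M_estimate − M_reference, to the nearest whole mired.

+180 mireds

ln(t − 10) = (109 + 305.0) / 138.5 = 2.9892.
t − 10 = e^2.9892 = 19.869, so t = 29.869.
T = 100·t = 2987 K → 3000 K to the nearest 50 K.
M_estimate = 10⁶/3000 = 333.33; M_reference = 10⁶/6504 = 153.75.
ΔM = 333.33 − 153.75 = 179.58 → +180 mireds.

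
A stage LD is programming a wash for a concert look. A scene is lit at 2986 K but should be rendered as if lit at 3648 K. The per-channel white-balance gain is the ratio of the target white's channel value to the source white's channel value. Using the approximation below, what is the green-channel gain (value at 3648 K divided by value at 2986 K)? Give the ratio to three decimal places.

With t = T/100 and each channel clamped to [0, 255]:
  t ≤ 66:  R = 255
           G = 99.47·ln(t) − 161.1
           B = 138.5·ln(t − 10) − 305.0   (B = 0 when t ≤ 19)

1.113

At 2986 K (t = 29.86):
  G = 99.47·ln 29.86 − 161.1 = 99.47·3.3965 − 161.1 = 176.752.
At 3648 K (t = 36.48):
  G = 99.47·ln 36.48 − 161.1 = 99.47·3.5968 − 161.1 = 196.670.
Gain = 196.670 / 176.752 = 1.1127 → 1.113.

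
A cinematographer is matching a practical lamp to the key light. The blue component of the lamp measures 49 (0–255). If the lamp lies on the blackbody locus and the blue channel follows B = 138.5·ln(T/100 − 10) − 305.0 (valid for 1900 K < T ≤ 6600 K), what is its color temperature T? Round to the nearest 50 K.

2300 K

ln(t − 10) = (49 + 305.0) / 138.5 = 2.5560.
t − 10 = e^2.5560 = 12.884, so t = 22.884.
T = 100·t = 2288 K → 2300 K to the nearest 50 K.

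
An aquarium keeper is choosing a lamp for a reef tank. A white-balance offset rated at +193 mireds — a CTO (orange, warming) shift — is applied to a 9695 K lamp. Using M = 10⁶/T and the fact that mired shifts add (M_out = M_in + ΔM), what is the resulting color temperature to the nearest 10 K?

M_in = 10⁶/9695 = 103.15 mireds.
M_out = 103.15 + (+193) = 296.15 mireds.
T_out = 10⁶/296.15 = 3376.7 K → 3380 K.

3380 K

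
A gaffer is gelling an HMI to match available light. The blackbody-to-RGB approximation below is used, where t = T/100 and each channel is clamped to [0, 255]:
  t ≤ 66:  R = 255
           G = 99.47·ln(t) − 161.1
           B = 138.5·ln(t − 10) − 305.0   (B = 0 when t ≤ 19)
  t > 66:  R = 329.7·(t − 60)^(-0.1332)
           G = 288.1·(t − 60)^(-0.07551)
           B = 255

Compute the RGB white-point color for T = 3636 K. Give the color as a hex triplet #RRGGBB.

#FFC494

t = 3636/100 = 36.36; the t ≤ 66 branch applies.
R = 255 by definition for t ≤ 66.
G = 99.47·ln 36.36 − 161.1 = 99.47·3.5935 − 161.1 = 196.342.
B = 138.5·ln(36.36 − 10) − 305.0 = 138.5·ln 26.36 − 305.0 = 138.5·3.2718 − 305.0 = 148.151.
Rounded: (255, 196, 148).
In hex: #FFC494.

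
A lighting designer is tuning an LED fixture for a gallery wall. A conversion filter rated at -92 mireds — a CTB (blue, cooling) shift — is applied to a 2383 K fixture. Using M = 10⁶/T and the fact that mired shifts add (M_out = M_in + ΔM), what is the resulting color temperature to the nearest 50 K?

M_in = 10⁶/2383 = 419.64 mireds.
M_out = 419.64 + (-92) = 327.64 mireds.
T_out = 10⁶/327.64 = 3052.1 K → 3050 K.

3050 K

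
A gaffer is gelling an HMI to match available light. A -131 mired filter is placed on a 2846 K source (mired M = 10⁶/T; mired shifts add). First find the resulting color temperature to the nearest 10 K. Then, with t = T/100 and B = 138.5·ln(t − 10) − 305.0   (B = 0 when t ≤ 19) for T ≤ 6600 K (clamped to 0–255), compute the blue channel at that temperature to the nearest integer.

M_in = 10⁶/2846 = 351.37; M_out = 351.37 + (-131) = 220.37.
T_out = 10⁶/220.37 = 4537.8 K → 4540 K; t = 45.4.
B = 138.5·ln(45.4 − 10) − 305.0 = 138.5·ln 35.4 − 305.0 = 138.5·3.5667 − 305.0 = 188.990.
Rounded: 189.

189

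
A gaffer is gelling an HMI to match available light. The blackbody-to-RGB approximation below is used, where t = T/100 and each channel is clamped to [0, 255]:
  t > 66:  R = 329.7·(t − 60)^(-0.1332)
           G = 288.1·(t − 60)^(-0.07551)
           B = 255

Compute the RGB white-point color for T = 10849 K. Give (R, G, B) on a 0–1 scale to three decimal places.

(0.771, 0.843, 1.000)

t = 10849/100 = 108.49; the t > 66 branch applies.
R = 329.7·(108.49 − 60)^(-0.1332) = 329.7·48.49^(-0.1332) = 329.7·0.59631 = 196.603.
G = 288.1·(108.49 − 60)^(-0.07551) = 288.1·48.49^(-0.07551) = 288.1·0.74596 = 214.912.
B = 255 by definition for t > 66.
Dividing each by 255: (0.7710, 0.8428, 1.0000) → (0.771, 0.843, 1.000).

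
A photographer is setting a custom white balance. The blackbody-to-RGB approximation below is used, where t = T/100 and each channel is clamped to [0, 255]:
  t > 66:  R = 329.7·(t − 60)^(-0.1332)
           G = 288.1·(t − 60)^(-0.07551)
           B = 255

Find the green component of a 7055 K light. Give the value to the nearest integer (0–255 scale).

241

t = 7055/100 = 70.55; the t > 66 branch applies.
G = 288.1·(70.55 − 60)^(-0.07551) = 288.1·10.55^(-0.07551) = 288.1·0.83702 = 241.145.
Rounded: 241.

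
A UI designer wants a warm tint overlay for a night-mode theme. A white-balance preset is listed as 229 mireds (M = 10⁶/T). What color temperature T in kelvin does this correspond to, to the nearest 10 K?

T = 10⁶ / 229 = 4366.81 K → 4370 K.

4370 K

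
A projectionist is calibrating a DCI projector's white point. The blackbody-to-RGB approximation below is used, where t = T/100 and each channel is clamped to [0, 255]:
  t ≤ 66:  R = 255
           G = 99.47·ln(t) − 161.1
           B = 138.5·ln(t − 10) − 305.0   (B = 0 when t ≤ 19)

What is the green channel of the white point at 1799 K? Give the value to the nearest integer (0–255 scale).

126

t = 1799/100 = 17.99; the t ≤ 66 branch applies.
G = 99.47·ln 17.99 − 161.1 = 99.47·2.8898 − 161.1 = 126.350.
Rounded: 126.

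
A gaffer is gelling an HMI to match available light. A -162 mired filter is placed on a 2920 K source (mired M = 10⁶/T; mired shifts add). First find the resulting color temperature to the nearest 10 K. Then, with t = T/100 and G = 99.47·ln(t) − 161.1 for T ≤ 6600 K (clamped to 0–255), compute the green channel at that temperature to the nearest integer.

238

M_in = 10⁶/2920 = 342.47; M_out = 342.47 + (-162) = 180.47.
T_out = 10⁶/180.47 = 5541.2 K → 5540 K; t = 55.4.
G = 99.47·ln 55.4 − 161.1 = 99.47·4.0146 − 161.1 = 238.230.
Rounded: 238.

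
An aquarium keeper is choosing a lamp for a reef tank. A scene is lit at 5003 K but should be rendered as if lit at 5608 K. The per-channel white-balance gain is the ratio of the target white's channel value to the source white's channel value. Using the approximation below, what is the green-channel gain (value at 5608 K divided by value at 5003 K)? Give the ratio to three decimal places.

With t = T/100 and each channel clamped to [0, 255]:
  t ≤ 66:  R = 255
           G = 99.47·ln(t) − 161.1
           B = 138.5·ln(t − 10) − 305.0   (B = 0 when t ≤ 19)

At 5003 K (t = 50.03):
  G = 99.47·ln 50.03 − 161.1 = 99.47·3.9126 − 161.1 = 228.089.
At 5608 K (t = 56.08):
  G = 99.47·ln 56.08 − 161.1 = 99.47·4.0268 − 161.1 = 239.444.
Gain = 239.444 / 228.089 = 1.0498 → 1.050.

1.050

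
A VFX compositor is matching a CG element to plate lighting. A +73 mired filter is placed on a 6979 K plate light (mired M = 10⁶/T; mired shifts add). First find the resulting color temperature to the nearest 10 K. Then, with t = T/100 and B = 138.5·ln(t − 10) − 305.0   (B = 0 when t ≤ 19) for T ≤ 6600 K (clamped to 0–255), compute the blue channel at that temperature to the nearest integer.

M_in = 10⁶/6979 = 143.29; M_out = 143.29 + (+73) = 216.29.
T_out = 10⁶/216.29 = 4623.5 K → 4620 K; t = 46.2.
B = 138.5·ln(46.2 − 10) − 305.0 = 138.5·ln 36.2 − 305.0 = 138.5·3.5891 − 305.0 = 192.085.
Rounded: 192.

192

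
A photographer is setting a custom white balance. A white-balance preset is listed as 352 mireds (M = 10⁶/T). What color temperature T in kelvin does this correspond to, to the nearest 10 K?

2840 K

T = 10⁶ / 352 = 2840.91 K → 2840 K.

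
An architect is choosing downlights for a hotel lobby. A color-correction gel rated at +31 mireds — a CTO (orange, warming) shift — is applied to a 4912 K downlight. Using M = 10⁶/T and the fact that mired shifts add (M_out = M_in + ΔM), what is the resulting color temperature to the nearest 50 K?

M_in = 10⁶/4912 = 203.58 mireds.
M_out = 203.58 + (+31) = 234.58 mireds.
T_out = 10⁶/234.58 = 4262.9 K → 4250 K.

4250 K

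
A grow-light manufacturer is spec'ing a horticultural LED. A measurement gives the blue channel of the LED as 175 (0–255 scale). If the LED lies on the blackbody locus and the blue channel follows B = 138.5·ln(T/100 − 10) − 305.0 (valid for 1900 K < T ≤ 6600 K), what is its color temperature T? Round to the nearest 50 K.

ln(t − 10) = (175 + 305.0) / 138.5 = 3.4657.
t − 10 = e^3.4657 = 31.999, so t = 41.999.
T = 100·t = 4200 K → 4200 K to the nearest 50 K.

4200 K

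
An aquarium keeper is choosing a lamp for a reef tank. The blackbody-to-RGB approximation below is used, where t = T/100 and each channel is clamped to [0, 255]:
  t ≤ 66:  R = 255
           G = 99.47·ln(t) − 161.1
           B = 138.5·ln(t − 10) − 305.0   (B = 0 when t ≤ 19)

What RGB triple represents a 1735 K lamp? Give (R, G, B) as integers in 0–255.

(255, 123, 0)

t = 1735/100 = 17.35; the t ≤ 66 branch applies.
R = 255 by definition for t ≤ 66.
G = 99.47·ln 17.35 − 161.1 = 99.47·2.8536 − 161.1 = 122.747.
t = 17.35 ≤ 19, so B = 0.
Rounded: (255, 123, 0).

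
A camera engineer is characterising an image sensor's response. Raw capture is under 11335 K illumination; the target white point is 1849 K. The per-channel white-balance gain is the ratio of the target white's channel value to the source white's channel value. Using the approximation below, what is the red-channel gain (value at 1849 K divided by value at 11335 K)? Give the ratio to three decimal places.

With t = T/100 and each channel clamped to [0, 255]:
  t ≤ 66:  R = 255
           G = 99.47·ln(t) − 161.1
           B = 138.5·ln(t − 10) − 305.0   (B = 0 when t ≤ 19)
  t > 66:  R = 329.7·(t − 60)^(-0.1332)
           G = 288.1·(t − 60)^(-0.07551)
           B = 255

1.314

At 11335 K (t = 113.35):
  R = 329.7·(113.35 − 60)^(-0.1332) = 329.7·53.35^(-0.1332) = 329.7·0.58877 = 194.117.
At 1849 K (t = 18.49):
  R = 255 by definition for t ≤ 66.
Gain = 255.000 / 194.117 = 1.3136 → 1.314.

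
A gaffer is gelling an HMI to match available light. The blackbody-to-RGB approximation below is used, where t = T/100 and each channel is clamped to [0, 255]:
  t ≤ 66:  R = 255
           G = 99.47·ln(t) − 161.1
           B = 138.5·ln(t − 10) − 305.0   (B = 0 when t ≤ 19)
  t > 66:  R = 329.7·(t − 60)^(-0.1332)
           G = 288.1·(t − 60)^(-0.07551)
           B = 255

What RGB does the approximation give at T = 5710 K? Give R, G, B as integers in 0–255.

R=255, G=241, B=229

t = 5710/100 = 57.1; the t ≤ 66 branch applies.
R = 255 by definition for t ≤ 66.
G = 99.47·ln 57.1 − 161.1 = 99.47·4.0448 − 161.1 = 241.237.
B = 138.5·ln(57.1 − 10) − 305.0 = 138.5·ln 47.1 − 305.0 = 138.5·3.8523 − 305.0 = 228.540.
Rounded: (255, 241, 229).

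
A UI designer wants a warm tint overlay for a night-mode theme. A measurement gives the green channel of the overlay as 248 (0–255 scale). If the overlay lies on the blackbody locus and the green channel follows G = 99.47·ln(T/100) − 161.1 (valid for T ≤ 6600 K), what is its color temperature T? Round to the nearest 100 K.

ln t = (248 + 161.1) / 99.47 = 4.1128.
t = e^4.1128 = 61.117.
T = 100·t = 6112 K → 6100 K to the nearest 100 K.

6100 K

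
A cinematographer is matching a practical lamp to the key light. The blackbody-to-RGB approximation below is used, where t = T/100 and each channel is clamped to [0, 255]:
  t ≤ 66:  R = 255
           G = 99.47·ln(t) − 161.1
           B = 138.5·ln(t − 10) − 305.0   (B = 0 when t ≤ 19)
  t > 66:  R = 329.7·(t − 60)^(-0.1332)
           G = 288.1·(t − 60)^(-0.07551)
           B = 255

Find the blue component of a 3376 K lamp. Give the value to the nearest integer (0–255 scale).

134

t = 3376/100 = 33.76; the t ≤ 66 branch applies.
B = 138.5·ln(33.76 − 10) − 305.0 = 138.5·ln 23.76 − 305.0 = 138.5·3.1680 − 305.0 = 133.768.
Rounded: 134.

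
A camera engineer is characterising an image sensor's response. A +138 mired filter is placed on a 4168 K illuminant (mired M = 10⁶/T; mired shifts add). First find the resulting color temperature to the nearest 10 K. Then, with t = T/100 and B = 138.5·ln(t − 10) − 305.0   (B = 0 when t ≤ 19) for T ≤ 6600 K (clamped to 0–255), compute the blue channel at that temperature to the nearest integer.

M_in = 10⁶/4168 = 239.92; M_out = 239.92 + (+138) = 377.92.
T_out = 10⁶/377.92 = 2646.0 K → 2650 K; t = 26.5.
B = 138.5·ln(26.5 − 10) − 305.0 = 138.5·ln 16.5 − 305.0 = 138.5·2.8034 − 305.0 = 83.265.
Rounded: 83.

83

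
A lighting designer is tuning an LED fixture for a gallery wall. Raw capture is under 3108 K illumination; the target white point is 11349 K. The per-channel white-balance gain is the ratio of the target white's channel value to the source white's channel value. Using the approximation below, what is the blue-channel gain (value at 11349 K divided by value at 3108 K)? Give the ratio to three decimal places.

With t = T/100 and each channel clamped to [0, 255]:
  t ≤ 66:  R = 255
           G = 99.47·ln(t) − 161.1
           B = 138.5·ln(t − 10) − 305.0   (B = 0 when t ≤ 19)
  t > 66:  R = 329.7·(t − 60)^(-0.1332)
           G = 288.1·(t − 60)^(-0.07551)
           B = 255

At 3108 K (t = 31.08):
  B = 138.5·ln(31.08 − 10) − 305.0 = 138.5·ln 21.08 − 305.0 = 138.5·3.0483 − 305.0 = 117.193.
At 11349 K (t = 113.49):
  B = 255 by definition for t > 66.
Gain = 255.000 / 117.193 = 2.1759 → 2.176.

2.176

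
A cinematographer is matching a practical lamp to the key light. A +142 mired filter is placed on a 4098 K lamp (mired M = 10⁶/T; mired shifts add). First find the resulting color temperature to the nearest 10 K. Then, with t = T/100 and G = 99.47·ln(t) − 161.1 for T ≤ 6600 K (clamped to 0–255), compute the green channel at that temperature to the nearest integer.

163

M_in = 10⁶/4098 = 244.02; M_out = 244.02 + (+142) = 386.02.
T_out = 10⁶/386.02 = 2590.5 K → 2590 K; t = 25.9.
G = 99.47·ln 25.9 − 161.1 = 99.47·3.2542 − 161.1 = 162.600.
Rounded: 163.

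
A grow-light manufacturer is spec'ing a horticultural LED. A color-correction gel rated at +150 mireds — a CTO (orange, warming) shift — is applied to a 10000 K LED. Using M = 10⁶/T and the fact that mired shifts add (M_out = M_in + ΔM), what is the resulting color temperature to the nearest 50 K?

4000 K

M_in = 10⁶/10000 = 100.00 mireds.
M_out = 100.00 + (+150) = 250.00 mireds.
T_out = 10⁶/250.00 = 4000.0 K → 4000 K.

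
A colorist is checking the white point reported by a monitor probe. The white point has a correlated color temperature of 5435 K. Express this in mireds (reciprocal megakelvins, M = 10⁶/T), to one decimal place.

184.0 mireds

M = 10⁶ / 5435 = 183.993 → 184.0 mireds.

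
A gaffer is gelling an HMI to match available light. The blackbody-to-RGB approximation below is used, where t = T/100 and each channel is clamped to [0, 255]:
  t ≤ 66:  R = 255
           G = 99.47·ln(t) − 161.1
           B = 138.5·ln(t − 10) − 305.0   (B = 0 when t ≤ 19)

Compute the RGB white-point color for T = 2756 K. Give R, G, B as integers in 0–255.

R=255, G=169, B=92

t = 2756/100 = 27.56; the t ≤ 66 branch applies.
R = 255 by definition for t ≤ 66.
G = 99.47·ln 27.56 − 161.1 = 99.47·3.3164 − 161.1 = 168.779.
B = 138.5·ln(27.56 − 10) − 305.0 = 138.5·ln 17.56 − 305.0 = 138.5·2.8656 − 305.0 = 91.889.
Rounded: (255, 169, 92).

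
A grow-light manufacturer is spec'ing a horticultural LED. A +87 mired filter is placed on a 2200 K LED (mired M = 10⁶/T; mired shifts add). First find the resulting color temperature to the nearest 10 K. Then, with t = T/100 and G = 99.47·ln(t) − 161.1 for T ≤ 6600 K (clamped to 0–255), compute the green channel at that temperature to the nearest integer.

M_in = 10⁶/2200 = 454.55; M_out = 454.55 + (+87) = 541.55.
T_out = 10⁶/541.55 = 1846.6 K → 1850 K; t = 18.5.
G = 99.47·ln 18.5 − 161.1 = 99.47·2.9178 − 161.1 = 129.131.
Rounded: 129.

129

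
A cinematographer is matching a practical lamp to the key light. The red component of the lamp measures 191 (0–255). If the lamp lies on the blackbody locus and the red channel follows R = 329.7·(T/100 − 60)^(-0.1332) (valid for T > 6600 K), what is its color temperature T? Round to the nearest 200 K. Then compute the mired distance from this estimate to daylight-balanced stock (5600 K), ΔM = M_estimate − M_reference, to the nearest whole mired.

-95 mireds

(t − 60)^(-0.1332) = 191/329.7 = 0.57931.
t − 60 = 0.57931^(1/-0.1332) = 0.57931^(-7.508) = 60.245, so t = 120.245.
T = 100·t = 12025 K → 12000 K to the nearest 200 K.
M_estimate = 10⁶/12000 = 83.33; M_reference = 10⁶/5600 = 178.57.
ΔM = 83.33 − 178.57 = -95.24 → -95 mireds.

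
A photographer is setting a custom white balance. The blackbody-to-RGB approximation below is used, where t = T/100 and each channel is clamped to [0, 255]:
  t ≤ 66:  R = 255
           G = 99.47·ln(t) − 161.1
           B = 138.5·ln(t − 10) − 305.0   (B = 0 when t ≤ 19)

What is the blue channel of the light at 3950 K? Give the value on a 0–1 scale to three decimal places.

0.642

t = 3950/100 = 39.5; the t ≤ 66 branch applies.
B = 138.5·ln(39.5 − 10) − 305.0 = 138.5·ln 29.5 − 305.0 = 138.5·3.3844 − 305.0 = 163.738.
On a 0–1 scale: 163.738/255 = 0.6421 → 0.642.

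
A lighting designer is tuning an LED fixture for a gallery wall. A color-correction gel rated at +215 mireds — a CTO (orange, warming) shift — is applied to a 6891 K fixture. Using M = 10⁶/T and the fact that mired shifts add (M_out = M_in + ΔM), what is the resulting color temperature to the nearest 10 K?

M_in = 10⁶/6891 = 145.12 mireds.
M_out = 145.12 + (+215) = 360.12 mireds.
T_out = 10⁶/360.12 = 2776.9 K → 2780 K.

2780 K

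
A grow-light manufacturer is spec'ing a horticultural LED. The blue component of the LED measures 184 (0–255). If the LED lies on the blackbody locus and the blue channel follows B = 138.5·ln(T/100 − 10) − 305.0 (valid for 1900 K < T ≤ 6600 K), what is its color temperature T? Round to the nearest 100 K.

ln(t − 10) = (184 + 305.0) / 138.5 = 3.5307.
t − 10 = e^3.5307 = 34.147, so t = 44.147.
T = 100·t = 4415 K → 4400 K to the nearest 100 K.

4400 K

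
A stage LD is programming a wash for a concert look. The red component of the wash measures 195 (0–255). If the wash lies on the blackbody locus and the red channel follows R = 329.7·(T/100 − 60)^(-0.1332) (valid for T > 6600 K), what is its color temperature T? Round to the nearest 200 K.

11200 K

(t − 60)^(-0.1332) = 195/329.7 = 0.59145.
t − 60 = 0.59145^(1/-0.1332) = 0.59145^(-7.508) = 51.564, so t = 111.564.
T = 100·t = 11156 K → 11200 K to the nearest 200 K.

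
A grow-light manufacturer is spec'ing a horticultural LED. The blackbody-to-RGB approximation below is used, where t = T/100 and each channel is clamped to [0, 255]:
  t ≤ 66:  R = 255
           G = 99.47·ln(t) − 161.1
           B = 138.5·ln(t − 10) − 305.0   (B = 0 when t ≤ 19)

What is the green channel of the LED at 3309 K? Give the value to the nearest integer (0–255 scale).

t = 3309/100 = 33.09; the t ≤ 66 branch applies.
G = 99.47·ln 33.09 − 161.1 = 99.47·3.4992 − 161.1 = 186.969.
Rounded: 187.

187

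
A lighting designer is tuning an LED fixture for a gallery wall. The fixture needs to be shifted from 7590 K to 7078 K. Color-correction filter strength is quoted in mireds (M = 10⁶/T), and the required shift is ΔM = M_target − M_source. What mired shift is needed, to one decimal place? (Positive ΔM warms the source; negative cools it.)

+9.5 mireds

M_source = 10⁶/7590 = 131.752; M_target = 10⁶/7078 = 141.283.
ΔM = 141.283 − 131.752 = 9.531 → +9.5 mireds, a warming shift.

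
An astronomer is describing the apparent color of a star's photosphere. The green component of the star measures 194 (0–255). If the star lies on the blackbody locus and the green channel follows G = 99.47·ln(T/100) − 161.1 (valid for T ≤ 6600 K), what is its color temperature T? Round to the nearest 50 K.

ln t = (194 + 161.1) / 99.47 = 3.5699.
t = e^3.5699 = 35.514.
T = 100·t = 3551 K → 3550 K to the nearest 50 K.

3550 K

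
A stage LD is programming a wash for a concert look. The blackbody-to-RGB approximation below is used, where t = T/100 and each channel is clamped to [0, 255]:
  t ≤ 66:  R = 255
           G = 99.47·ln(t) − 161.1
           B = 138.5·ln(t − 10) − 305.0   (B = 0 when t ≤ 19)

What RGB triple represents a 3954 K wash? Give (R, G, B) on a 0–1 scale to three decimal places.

(1.000, 0.803, 0.643)

t = 3954/100 = 39.54; the t ≤ 66 branch applies.
R = 255 by definition for t ≤ 66.
G = 99.47·ln 39.54 − 161.1 = 99.47·3.6773 − 161.1 = 204.682.
B = 138.5·ln(39.54 − 10) − 305.0 = 138.5·ln 29.54 − 305.0 = 138.5·3.3857 − 305.0 = 163.926.
Dividing each by 255: (1.0000, 0.8027, 0.6428) → (1.000, 0.803, 0.643).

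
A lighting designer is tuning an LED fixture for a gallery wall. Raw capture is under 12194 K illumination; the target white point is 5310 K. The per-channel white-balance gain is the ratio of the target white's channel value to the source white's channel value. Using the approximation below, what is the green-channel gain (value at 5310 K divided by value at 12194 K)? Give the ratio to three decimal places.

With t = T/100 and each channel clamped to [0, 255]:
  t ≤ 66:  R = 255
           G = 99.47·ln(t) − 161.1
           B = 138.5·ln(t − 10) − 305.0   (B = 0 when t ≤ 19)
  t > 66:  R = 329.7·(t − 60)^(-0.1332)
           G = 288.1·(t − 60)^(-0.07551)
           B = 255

1.109

At 12194 K (t = 121.94):
  G = 288.1·(121.94 − 60)^(-0.07551) = 288.1·61.94^(-0.07551) = 288.1·0.73230 = 210.975.
At 5310 K (t = 53.1):
  G = 99.47·ln 53.1 − 161.1 = 99.47·3.9722 − 161.1 = 234.012.
Gain = 234.012 / 210.975 = 1.1092 → 1.109.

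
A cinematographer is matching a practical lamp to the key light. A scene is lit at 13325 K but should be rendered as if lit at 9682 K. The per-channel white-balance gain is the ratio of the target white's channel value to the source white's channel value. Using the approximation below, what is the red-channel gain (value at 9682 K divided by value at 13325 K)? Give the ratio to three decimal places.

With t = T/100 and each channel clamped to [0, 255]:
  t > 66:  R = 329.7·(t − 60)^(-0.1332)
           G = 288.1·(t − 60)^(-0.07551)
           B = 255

1.096

At 13325 K (t = 133.25):
  R = 329.7·(133.25 − 60)^(-0.1332) = 329.7·73.25^(-0.1332) = 329.7·0.56443 = 186.092.
At 9682 K (t = 96.82):
  R = 329.7·(96.82 − 60)^(-0.1332) = 329.7·36.82^(-0.1332) = 329.7·0.61858 = 203.947.
Gain = 203.947 / 186.092 = 1.0959 → 1.096.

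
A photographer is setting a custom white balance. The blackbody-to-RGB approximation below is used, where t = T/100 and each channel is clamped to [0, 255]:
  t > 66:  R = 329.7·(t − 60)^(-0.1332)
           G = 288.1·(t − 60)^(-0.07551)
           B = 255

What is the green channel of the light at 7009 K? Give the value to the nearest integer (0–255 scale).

t = 7009/100 = 70.09; the t > 66 branch applies.
G = 288.1·(70.09 − 60)^(-0.07551) = 288.1·10.09^(-0.07551) = 288.1·0.83984 = 241.958.
Rounded: 242.

242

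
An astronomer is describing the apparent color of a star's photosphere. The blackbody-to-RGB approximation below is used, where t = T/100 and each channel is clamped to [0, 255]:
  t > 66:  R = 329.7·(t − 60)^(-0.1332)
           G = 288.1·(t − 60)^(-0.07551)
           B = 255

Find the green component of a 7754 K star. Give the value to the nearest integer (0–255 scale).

t = 7754/100 = 77.54; the t > 66 branch applies.
G = 288.1·(77.54 − 60)^(-0.07551) = 288.1·17.54^(-0.07551) = 288.1·0.80550 = 232.063.
Rounded: 232.

232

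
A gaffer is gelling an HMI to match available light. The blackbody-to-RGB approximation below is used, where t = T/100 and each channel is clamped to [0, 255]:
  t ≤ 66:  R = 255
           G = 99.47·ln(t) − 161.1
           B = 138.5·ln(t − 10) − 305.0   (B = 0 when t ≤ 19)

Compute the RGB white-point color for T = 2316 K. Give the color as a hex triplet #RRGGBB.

#FF9734

t = 2316/100 = 23.16; the t ≤ 66 branch applies.
R = 255 by definition for t ≤ 66.
G = 99.47·ln 23.16 − 161.1 = 99.47·3.1424 − 161.1 = 151.477.
B = 138.5·ln(23.16 − 10) − 305.0 = 138.5·ln 13.16 − 305.0 = 138.5·2.5772 − 305.0 = 51.940.
Rounded: (255, 151, 52).
In hex: #FF9734.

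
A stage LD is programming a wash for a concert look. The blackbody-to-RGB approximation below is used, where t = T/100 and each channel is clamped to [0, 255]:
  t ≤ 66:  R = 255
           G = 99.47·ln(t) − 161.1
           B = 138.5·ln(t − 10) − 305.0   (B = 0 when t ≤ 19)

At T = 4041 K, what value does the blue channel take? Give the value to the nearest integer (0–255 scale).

t = 4041/100 = 40.41; the t ≤ 66 branch applies.
B = 138.5·ln(40.41 − 10) − 305.0 = 138.5·ln 30.41 − 305.0 = 138.5·3.4148 − 305.0 = 167.946.
Rounded: 168.

168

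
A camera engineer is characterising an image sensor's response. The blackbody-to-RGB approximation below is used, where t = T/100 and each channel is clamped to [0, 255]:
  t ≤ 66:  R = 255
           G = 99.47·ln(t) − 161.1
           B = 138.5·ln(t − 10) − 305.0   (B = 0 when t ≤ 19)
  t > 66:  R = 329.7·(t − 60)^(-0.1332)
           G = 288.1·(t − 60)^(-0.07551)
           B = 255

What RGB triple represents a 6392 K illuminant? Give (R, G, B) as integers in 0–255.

t = 6392/100 = 63.92; the t ≤ 66 branch applies.
R = 255 by definition for t ≤ 66.
G = 99.47·ln 63.92 − 161.1 = 99.47·4.1576 − 161.1 = 252.460.
B = 138.5·ln(63.92 − 10) − 305.0 = 138.5·ln 53.92 − 305.0 = 138.5·3.9875 − 305.0 = 247.269.
Rounded: (255, 252, 247).

(255, 252, 247)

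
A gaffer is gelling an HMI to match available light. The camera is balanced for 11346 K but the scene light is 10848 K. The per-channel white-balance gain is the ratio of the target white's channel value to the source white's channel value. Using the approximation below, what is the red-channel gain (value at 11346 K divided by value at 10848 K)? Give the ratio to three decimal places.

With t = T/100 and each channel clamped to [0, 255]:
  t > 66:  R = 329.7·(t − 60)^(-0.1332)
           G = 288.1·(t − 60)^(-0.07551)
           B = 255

At 10848 K (t = 108.48):
  R = 329.7·(108.48 − 60)^(-0.1332) = 329.7·48.48^(-0.1332) = 329.7·0.59633 = 196.608.
At 11346 K (t = 113.46):
  R = 329.7·(113.46 − 60)^(-0.1332) = 329.7·53.46^(-0.1332) = 329.7·0.58861 = 194.064.
Gain = 194.064 / 196.608 = 0.9871 → 0.987.

0.987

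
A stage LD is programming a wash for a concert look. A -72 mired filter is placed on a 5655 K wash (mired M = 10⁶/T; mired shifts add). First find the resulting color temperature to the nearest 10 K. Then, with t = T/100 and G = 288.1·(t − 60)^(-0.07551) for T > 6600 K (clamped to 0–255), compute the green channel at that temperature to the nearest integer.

220

M_in = 10⁶/5655 = 176.83; M_out = 176.83 + (-72) = 104.83.
T_out = 10⁶/104.83 = 9538.8 K → 9540 K; t = 95.4.
G = 288.1·(95.4 − 60)^(-0.07551) = 288.1·35.4^(-0.07551) = 288.1·0.76390 = 220.079.
Rounded: 220.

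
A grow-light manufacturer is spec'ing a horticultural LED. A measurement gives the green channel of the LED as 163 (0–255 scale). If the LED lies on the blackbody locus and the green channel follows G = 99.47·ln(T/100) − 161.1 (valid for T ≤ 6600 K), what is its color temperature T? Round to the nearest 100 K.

2600 K

ln t = (163 + 161.1) / 99.47 = 3.2583.
t = e^3.2583 = 26.004.
T = 100·t = 2600 K → 2600 K to the nearest 100 K.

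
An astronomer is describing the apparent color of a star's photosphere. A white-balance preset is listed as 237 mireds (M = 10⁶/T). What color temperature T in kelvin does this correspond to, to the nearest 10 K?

T = 10⁶ / 237 = 4219.41 K → 4220 K.

4220 K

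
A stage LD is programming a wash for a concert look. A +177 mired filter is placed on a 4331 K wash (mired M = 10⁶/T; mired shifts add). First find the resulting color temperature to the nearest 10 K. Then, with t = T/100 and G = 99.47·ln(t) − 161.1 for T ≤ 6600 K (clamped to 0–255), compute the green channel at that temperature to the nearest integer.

M_in = 10⁶/4331 = 230.89; M_out = 230.89 + (+177) = 407.89.
T_out = 10⁶/407.89 = 2451.6 K → 2450 K; t = 24.5.
G = 99.47·ln 24.5 − 161.1 = 99.47·3.1987 − 161.1 = 157.072.
Rounded: 157.

157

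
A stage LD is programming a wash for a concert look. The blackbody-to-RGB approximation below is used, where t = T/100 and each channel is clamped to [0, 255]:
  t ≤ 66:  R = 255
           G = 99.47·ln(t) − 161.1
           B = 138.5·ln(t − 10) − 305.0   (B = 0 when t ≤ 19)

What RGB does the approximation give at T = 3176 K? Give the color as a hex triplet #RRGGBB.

#FFB77A

t = 3176/100 = 31.76; the t ≤ 66 branch applies.
R = 255 by definition for t ≤ 66.
G = 99.47·ln 31.76 − 161.1 = 99.47·3.4582 − 161.1 = 182.888.
B = 138.5·ln(31.76 − 10) − 305.0 = 138.5·ln 21.76 − 305.0 = 138.5·3.0801 − 305.0 = 121.590.
Rounded: (255, 183, 122).
In hex: #FFB77A.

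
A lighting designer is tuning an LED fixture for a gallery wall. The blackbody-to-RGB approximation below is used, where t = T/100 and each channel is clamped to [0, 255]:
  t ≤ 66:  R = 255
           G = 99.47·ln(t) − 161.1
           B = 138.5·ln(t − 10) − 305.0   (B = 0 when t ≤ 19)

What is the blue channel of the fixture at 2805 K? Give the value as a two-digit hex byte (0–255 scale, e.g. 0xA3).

t = 2805/100 = 28.05; the t ≤ 66 branch applies.
B = 138.5·ln(28.05 − 10) − 305.0 = 138.5·ln 18.05 − 305.0 = 138.5·2.8931 − 305.0 = 95.701.
Rounded: 96; in hex, 0x60.

0x60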